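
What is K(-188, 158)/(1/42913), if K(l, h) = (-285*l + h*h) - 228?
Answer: 3360774508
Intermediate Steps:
K(l, h) = -228 + h**2 - 285*l (K(l, h) = (-285*l + h**2) - 228 = (h**2 - 285*l) - 228 = -228 + h**2 - 285*l)
K(-188, 158)/(1/42913) = (-228 + 158**2 - 285*(-188))/(1/42913) = (-228 + 24964 + 53580)/(1/42913) = 78316*42913 = 3360774508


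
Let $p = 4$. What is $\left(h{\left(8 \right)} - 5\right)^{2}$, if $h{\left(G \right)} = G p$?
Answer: $729$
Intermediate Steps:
$h{\left(G \right)} = 4 G$ ($h{\left(G \right)} = G 4 = 4 G$)
$\left(h{\left(8 \right)} - 5\right)^{2} = \left(4 \cdot 8 - 5\right)^{2} = \left(32 - 5\right)^{2} = 27^{2} = 729$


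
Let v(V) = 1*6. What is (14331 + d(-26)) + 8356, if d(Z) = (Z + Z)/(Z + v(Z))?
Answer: 113448/5 ≈ 22690.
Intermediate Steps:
v(V) = 6
d(Z) = 2*Z/(6 + Z) (d(Z) = (Z + Z)/(Z + 6) = (2*Z)/(6 + Z) = 2*Z/(6 + Z))
(14331 + d(-26)) + 8356 = (14331 + 2*(-26)/(6 - 26)) + 8356 = (14331 + 2*(-26)/(-20)) + 8356 = (14331 + 2*(-26)*(-1/20)) + 8356 = (14331 + 13/5) + 8356 = 71668/5 + 8356 = 113448/5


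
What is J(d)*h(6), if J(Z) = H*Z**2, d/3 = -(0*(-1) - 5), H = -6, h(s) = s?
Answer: -8100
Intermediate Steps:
d = 15 (d = 3*(-(0*(-1) - 5)) = 3*(-(0 - 5)) = 3*(-1*(-5)) = 3*5 = 15)
J(Z) = -6*Z**2
J(d)*h(6) = -6*15**2*6 = -6*225*6 = -1350*6 = -8100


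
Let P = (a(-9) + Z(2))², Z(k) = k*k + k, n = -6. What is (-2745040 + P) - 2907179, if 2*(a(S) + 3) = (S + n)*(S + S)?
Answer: -5633175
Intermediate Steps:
Z(k) = k + k² (Z(k) = k² + k = k + k²)
a(S) = -3 + S*(-6 + S) (a(S) = -3 + ((S - 6)*(S + S))/2 = -3 + ((-6 + S)*(2*S))/2 = -3 + (2*S*(-6 + S))/2 = -3 + S*(-6 + S))
P = 19044 (P = ((-3 + (-9)² - 6*(-9)) + 2*(1 + 2))² = ((-3 + 81 + 54) + 2*3)² = (132 + 6)² = 138² = 19044)
(-2745040 + P) - 2907179 = (-2745040 + 19044) - 2907179 = -2725996 - 2907179 = -5633175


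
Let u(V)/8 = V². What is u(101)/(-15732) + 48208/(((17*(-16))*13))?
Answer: -16358971/869193 ≈ -18.821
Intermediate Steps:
u(V) = 8*V²
u(101)/(-15732) + 48208/(((17*(-16))*13)) = (8*101²)/(-15732) + 48208/(((17*(-16))*13)) = (8*10201)*(-1/15732) + 48208/((-272*13)) = 81608*(-1/15732) + 48208/(-3536) = -20402/3933 + 48208*(-1/3536) = -20402/3933 - 3013/221 = -16358971/869193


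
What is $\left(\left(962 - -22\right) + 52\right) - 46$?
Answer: $990$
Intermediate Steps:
$\left(\left(962 - -22\right) + 52\right) - 46 = \left(\left(962 + 22\right) + 52\right) - 46 = \left(984 + 52\right) - 46 = 1036 - 46 = 990$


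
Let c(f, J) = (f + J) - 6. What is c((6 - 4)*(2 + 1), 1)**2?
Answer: 1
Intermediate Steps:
c(f, J) = -6 + J + f (c(f, J) = (J + f) - 6 = -6 + J + f)
c((6 - 4)*(2 + 1), 1)**2 = (-6 + 1 + (6 - 4)*(2 + 1))**2 = (-6 + 1 + 2*3)**2 = (-6 + 1 + 6)**2 = 1**2 = 1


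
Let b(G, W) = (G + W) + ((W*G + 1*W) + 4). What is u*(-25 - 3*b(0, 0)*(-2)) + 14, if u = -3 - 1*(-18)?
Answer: -1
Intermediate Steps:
b(G, W) = 4 + G + 2*W + G*W (b(G, W) = (G + W) + ((G*W + W) + 4) = (G + W) + ((W + G*W) + 4) = (G + W) + (4 + W + G*W) = 4 + G + 2*W + G*W)
u = 15 (u = -3 + 18 = 15)
u*(-25 - 3*b(0, 0)*(-2)) + 14 = 15*(-25 - 3*(4 + 0 + 2*0 + 0*0)*(-2)) + 14 = 15*(-25 - 3*(4 + 0 + 0 + 0)*(-2)) + 14 = 15*(-25 - 3*4*(-2)) + 14 = 15*(-25 - 12*(-2)) + 14 = 15*(-25 - 1*(-24)) + 14 = 15*(-25 + 24) + 14 = 15*(-1) + 14 = -15 + 14 = -1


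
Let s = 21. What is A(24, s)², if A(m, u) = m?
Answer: 576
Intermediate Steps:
A(24, s)² = 24² = 576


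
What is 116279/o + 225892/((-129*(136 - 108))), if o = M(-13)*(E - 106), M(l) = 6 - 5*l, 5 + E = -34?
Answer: -686389472/9296385 ≈ -73.834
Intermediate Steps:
E = -39 (E = -5 - 34 = -39)
o = -10295 (o = (6 - 5*(-13))*(-39 - 106) = (6 + 65)*(-145) = 71*(-145) = -10295)
116279/o + 225892/((-129*(136 - 108))) = 116279/(-10295) + 225892/((-129*(136 - 108))) = 116279*(-1/10295) + 225892/((-129*28)) = -116279/10295 + 225892/(-3612) = -116279/10295 + 225892*(-1/3612) = -116279/10295 - 56473/903 = -686389472/9296385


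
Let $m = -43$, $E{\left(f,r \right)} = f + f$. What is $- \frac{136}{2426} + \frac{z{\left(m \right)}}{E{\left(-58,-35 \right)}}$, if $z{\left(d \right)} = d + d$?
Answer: $\frac{48215}{70354} \approx 0.68532$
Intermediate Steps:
$E{\left(f,r \right)} = 2 f$
$z{\left(d \right)} = 2 d$
$- \frac{136}{2426} + \frac{z{\left(m \right)}}{E{\left(-58,-35 \right)}} = - \frac{136}{2426} + \frac{2 \left(-43\right)}{2 \left(-58\right)} = \left(-136\right) \frac{1}{2426} - \frac{86}{-116} = - \frac{68}{1213} - - \frac{43}{58} = - \frac{68}{1213} + \frac{43}{58} = \frac{48215}{70354}$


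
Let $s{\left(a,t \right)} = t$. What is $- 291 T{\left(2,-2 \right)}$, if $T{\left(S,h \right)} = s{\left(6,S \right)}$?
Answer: $-582$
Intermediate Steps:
$T{\left(S,h \right)} = S$
$- 291 T{\left(2,-2 \right)} = \left(-291\right) 2 = -582$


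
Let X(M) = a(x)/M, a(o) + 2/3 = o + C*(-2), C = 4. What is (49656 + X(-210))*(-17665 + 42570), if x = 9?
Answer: 155822012699/126 ≈ 1.2367e+9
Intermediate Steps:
a(o) = -26/3 + o (a(o) = -2/3 + (o + 4*(-2)) = -2/3 + (o - 8) = -2/3 + (-8 + o) = -26/3 + o)
X(M) = 1/(3*M) (X(M) = (-26/3 + 9)/M = 1/(3*M))
(49656 + X(-210))*(-17665 + 42570) = (49656 + (1/3)/(-210))*(-17665 + 42570) = (49656 + (1/3)*(-1/210))*24905 = (49656 - 1/630)*24905 = (31283279/630)*24905 = 155822012699/126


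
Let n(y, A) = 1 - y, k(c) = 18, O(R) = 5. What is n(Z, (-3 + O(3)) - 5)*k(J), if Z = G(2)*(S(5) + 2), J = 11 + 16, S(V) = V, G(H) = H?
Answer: -234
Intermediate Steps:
J = 27
Z = 14 (Z = 2*(5 + 2) = 2*7 = 14)
n(Z, (-3 + O(3)) - 5)*k(J) = (1 - 1*14)*18 = (1 - 14)*18 = -13*18 = -234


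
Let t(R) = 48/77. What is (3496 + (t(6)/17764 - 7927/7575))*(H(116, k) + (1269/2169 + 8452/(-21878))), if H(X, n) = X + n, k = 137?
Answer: 1208597643375597252076/1365773859171645 ≈ 8.8492e+5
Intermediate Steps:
t(R) = 48/77 (t(R) = 48*(1/77) = 48/77)
(3496 + (t(6)/17764 - 7927/7575))*(H(116, k) + (1269/2169 + 8452/(-21878))) = (3496 + ((48/77)/17764 - 7927/7575))*((116 + 137) + (1269/2169 + 8452/(-21878))) = (3496 + ((48/77)*(1/17764) - 7927*1/7575))*(253 + (1269*(1/2169) + 8452*(-1/21878))) = (3496 + (12/341957 - 7927/7575))*(253 + (141/241 - 4226/10939)) = (3496 - 2710602239/2590324275)*(253 + 523933/2636299) = (9053063063161/2590324275)*(667507580/2636299) = 1208597643375597252076/1365773859171645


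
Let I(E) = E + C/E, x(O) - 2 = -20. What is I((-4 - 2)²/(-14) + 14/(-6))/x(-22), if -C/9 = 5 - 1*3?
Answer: 2671/38934 ≈ 0.068603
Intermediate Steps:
x(O) = -18 (x(O) = 2 - 20 = -18)
C = -18 (C = -9*(5 - 1*3) = -9*(5 - 3) = -9*2 = -18)
I(E) = E - 18/E
I((-4 - 2)²/(-14) + 14/(-6))/x(-22) = (((-4 - 2)²/(-14) + 14/(-6)) - 18/((-4 - 2)²/(-14) + 14/(-6)))/(-18) = (((-6)²*(-1/14) + 14*(-⅙)) - 18/((-6)²*(-1/14) + 14*(-⅙)))*(-1/18) = ((36*(-1/14) - 7/3) - 18/(36*(-1/14) - 7/3))*(-1/18) = ((-18/7 - 7/3) - 18/(-18/7 - 7/3))*(-1/18) = (-103/21 - 18/(-103/21))*(-1/18) = (-103/21 - 18*(-21/103))*(-1/18) = (-103/21 + 378/103)*(-1/18) = -2671/2163*(-1/18) = 2671/38934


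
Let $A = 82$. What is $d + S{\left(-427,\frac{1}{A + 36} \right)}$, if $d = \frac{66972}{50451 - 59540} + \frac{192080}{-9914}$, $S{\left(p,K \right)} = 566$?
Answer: $\frac{24295774154}{45054173} \approx 539.26$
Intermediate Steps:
$d = - \frac{1204887764}{45054173}$ ($d = \frac{66972}{50451 - 59540} + 192080 \left(- \frac{1}{9914}\right) = \frac{66972}{-9089} - \frac{96040}{4957} = 66972 \left(- \frac{1}{9089}\right) - \frac{96040}{4957} = - \frac{66972}{9089} - \frac{96040}{4957} = - \frac{1204887764}{45054173} \approx -26.743$)
$d + S{\left(-427,\frac{1}{A + 36} \right)} = - \frac{1204887764}{45054173} + 566 = \frac{24295774154}{45054173}$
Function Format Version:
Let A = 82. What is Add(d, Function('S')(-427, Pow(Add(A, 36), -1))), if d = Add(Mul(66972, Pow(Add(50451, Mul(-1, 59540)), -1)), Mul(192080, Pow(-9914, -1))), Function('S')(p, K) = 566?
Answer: Rational(24295774154, 45054173) ≈ 539.26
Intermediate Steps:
d = Rational(-1204887764, 45054173) (d = Add(Mul(66972, Pow(Add(50451, -59540), -1)), Mul(192080, Rational(-1, 9914))) = Add(Mul(66972, Pow(-9089, -1)), Rational(-96040, 4957)) = Add(Mul(66972, Rational(-1, 9089)), Rational(-96040, 4957)) = Add(Rational(-66972, 9089), Rational(-96040, 4957)) = Rational(-1204887764, 45054173) ≈ -26.743)
Add(d, Function('S')(-427, Pow(Add(A, 36), -1))) = Add(Rational(-1204887764, 45054173), 566) = Rational(24295774154, 45054173)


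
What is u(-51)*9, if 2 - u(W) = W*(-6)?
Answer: -2736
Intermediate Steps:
u(W) = 2 + 6*W (u(W) = 2 - W*(-6) = 2 - (-6)*W = 2 + 6*W)
u(-51)*9 = (2 + 6*(-51))*9 = (2 - 306)*9 = -304*9 = -2736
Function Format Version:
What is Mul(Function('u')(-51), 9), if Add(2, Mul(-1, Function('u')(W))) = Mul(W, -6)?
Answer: -2736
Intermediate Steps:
Function('u')(W) = Add(2, Mul(6, W)) (Function('u')(W) = Add(2, Mul(-1, Mul(W, -6))) = Add(2, Mul(-1, Mul(-6, W))) = Add(2, Mul(6, W)))
Mul(Function('u')(-51), 9) = Mul(Add(2, Mul(6, -51)), 9) = Mul(Add(2, -306), 9) = Mul(-304, 9) = -2736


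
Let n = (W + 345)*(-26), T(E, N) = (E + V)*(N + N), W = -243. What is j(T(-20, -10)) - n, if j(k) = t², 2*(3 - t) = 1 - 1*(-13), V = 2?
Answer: 2668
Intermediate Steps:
T(E, N) = 2*N*(2 + E) (T(E, N) = (E + 2)*(N + N) = (2 + E)*(2*N) = 2*N*(2 + E))
t = -4 (t = 3 - (1 - 1*(-13))/2 = 3 - (1 + 13)/2 = 3 - ½*14 = 3 - 7 = -4)
j(k) = 16 (j(k) = (-4)² = 16)
n = -2652 (n = (-243 + 345)*(-26) = 102*(-26) = -2652)
j(T(-20, -10)) - n = 16 - 1*(-2652) = 16 + 2652 = 2668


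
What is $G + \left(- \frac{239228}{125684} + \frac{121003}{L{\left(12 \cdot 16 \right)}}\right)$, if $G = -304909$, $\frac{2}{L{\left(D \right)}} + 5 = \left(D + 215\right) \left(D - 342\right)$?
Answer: $- \frac{232152424193457}{62842} \approx -3.6942 \cdot 10^{9}$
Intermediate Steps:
$L{\left(D \right)} = \frac{2}{-5 + \left(-342 + D\right) \left(215 + D\right)}$ ($L{\left(D \right)} = \frac{2}{-5 + \left(D + 215\right) \left(D - 342\right)} = \frac{2}{-5 + \left(215 + D\right) \left(-342 + D\right)} = \frac{2}{-5 + \left(-342 + D\right) \left(215 + D\right)}$)
$G + \left(- \frac{239228}{125684} + \frac{121003}{L{\left(12 \cdot 16 \right)}}\right) = -304909 + \left(- \frac{239228}{125684} + \frac{121003}{2 \frac{1}{-73535 + \left(12 \cdot 16\right)^{2} - 127 \cdot 12 \cdot 16}}\right) = -304909 + \left(\left(-239228\right) \frac{1}{125684} + \frac{121003}{2 \frac{1}{-73535 + 192^{2} - 24384}}\right) = -304909 + \left(- \frac{59807}{31421} + \frac{121003}{2 \frac{1}{-73535 + 36864 - 24384}}\right) = -304909 + \left(- \frac{59807}{31421} + \frac{121003}{2 \frac{1}{-61055}}\right) = -304909 + \left(- \frac{59807}{31421} + \frac{121003}{2 \left(- \frac{1}{61055}\right)}\right) = -304909 + \left(- \frac{59807}{31421} + \frac{121003}{- \frac{2}{61055}}\right) = -304909 + \left(- \frac{59807}{31421} + 121003 \left(- \frac{61055}{2}\right)\right) = -304909 - \frac{232133263102079}{62842} = - \frac{232152424193457}{62842}$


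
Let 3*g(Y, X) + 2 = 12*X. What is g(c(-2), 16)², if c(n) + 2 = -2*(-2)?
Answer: 36100/9 ≈ 4011.1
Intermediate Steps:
c(n) = 2 (c(n) = -2 - 2*(-2) = -2 + 4 = 2)
g(Y, X) = -⅔ + 4*X (g(Y, X) = -⅔ + (12*X)/3 = -⅔ + 4*X)
g(c(-2), 16)² = (-⅔ + 4*16)² = (-⅔ + 64)² = (190/3)² = 36100/9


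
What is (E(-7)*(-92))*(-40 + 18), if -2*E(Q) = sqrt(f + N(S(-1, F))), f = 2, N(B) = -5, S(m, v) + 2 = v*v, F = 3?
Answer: -1012*I*sqrt(3) ≈ -1752.8*I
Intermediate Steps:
S(m, v) = -2 + v**2 (S(m, v) = -2 + v*v = -2 + v**2)
E(Q) = -I*sqrt(3)/2 (E(Q) = -sqrt(2 - 5)/2 = -I*sqrt(3)/2)
(E(-7)*(-92))*(-40 + 18) = (-I*sqrt(3)/2*(-92))*(-40 + 18) = (46*I*sqrt(3))*(-22) = -1012*I*sqrt(3)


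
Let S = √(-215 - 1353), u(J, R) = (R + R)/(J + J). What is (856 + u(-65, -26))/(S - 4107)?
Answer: -17586174/84345085 - 119896*I*√2/84345085 ≈ -0.2085 - 0.0020103*I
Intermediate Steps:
u(J, R) = R/J (u(J, R) = (2*R)/((2*J)) = (2*R)*(1/(2*J)) = R/J)
S = 28*I*√2 (S = √(-1568) = 28*I*√2 ≈ 39.598*I)
(856 + u(-65, -26))/(S - 4107) = (856 - 26/(-65))/(28*I*√2 - 4107) = (856 - 26*(-1/65))/(-4107 + 28*I*√2) = (856 + ⅖)/(-4107 + 28*I*√2) = 4282/(5*(-4107 + 28*I*√2))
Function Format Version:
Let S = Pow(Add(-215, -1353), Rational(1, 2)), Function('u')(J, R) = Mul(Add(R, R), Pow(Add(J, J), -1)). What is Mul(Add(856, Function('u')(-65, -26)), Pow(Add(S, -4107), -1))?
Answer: Add(Rational(-17586174, 84345085), Mul(Rational(-119896, 84345085), I, Pow(2, Rational(1, 2)))) ≈ Add(-0.20850, Mul(-0.0020103, I))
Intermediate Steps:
Function('u')(J, R) = Mul(R, Pow(J, -1)) (Function('u')(J, R) = Mul(Mul(2, R), Pow(Mul(2, J), -1)) = Mul(Mul(2, R), Mul(Rational(1, 2), Pow(J, -1))) = Mul(R, Pow(J, -1)))
S = Mul(28, I, Pow(2, Rational(1, 2))) (S = Pow(-1568, Rational(1, 2)) = Mul(28, I, Pow(2, Rational(1, 2))) ≈ Mul(39.598, I))
Mul(Add(856, Function('u')(-65, -26)), Pow(Add(S, -4107), -1)) = Mul(Add(856, Mul(-26, Pow(-65, -1))), Pow(Add(Mul(28, I, Pow(2, Rational(1, 2))), -4107), -1)) = Mul(Add(856, Mul(-26, Rational(-1, 65))), Pow(Add(-4107, Mul(28, I, Pow(2, Rational(1, 2)))), -1)) = Mul(Add(856, Rational(2, 5)), Pow(Add(-4107, Mul(28, I, Pow(2, Rational(1, 2)))), -1)) = Mul(Rational(4282, 5), Pow(Add(-4107, Mul(28, I, Pow(2, Rational(1, 2)))), -1))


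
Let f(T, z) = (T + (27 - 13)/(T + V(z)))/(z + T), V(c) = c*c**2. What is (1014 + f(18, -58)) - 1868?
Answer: -3333961359/3901880 ≈ -854.45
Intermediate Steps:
V(c) = c**3
f(T, z) = (T + 14/(T + z**3))/(T + z) (f(T, z) = (T + (27 - 13)/(T + z**3))/(z + T) = (T + 14/(T + z**3))/(T + z))
(1014 + f(18, -58)) - 1868 = (1014 + (14 + 18**2 + 18*(-58)**3)/(18**2 + (-58)**4 + 18*(-58) + 18*(-58)**3)) - 1868 = (1014 + (14 + 324 + 18*(-195112))/(324 + 11316496 - 1044 + 18*(-195112))) - 1868 = (1014 + (14 + 324 - 3512016)/(324 + 11316496 - 1044 - 3512016)) - 1868 = (1014 - 3511678/7803760) - 1868 = (1014 + (1/7803760)*(-3511678)) - 1868 = (1014 - 1755839/3901880) - 1868 = 3954750481/3901880 - 1868 = -3333961359/3901880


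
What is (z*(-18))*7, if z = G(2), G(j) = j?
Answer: -252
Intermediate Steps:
z = 2
(z*(-18))*7 = (2*(-18))*7 = -36*7 = -252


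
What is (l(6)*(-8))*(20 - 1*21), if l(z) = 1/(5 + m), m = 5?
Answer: ⅘ ≈ 0.80000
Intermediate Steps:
l(z) = ⅒ (l(z) = 1/(5 + 5) = 1/10 = ⅒)
(l(6)*(-8))*(20 - 1*21) = ((⅒)*(-8))*(20 - 1*21) = -4*(20 - 21)/5 = -⅘*(-1) = ⅘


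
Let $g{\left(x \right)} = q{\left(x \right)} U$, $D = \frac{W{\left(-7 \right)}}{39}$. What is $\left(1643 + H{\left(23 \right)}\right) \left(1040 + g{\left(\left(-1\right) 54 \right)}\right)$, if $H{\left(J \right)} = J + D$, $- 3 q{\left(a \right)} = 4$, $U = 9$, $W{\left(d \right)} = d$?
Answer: $\frac{66786076}{39} \approx 1.7125 \cdot 10^{6}$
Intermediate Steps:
$D = - \frac{7}{39} \approx -0.17949$
$q{\left(a \right)} = - \frac{4}{3}$ ($q{\left(a \right)} = \left(- \frac{1}{3}\right) 4 = - \frac{4}{3}$)
$H{\left(J \right)} = - \frac{7}{39} + J$ ($H{\left(J \right)} = J - \frac{7}{39} = - \frac{7}{39} + J$)
$g{\left(x \right)} = -12$ ($g{\left(x \right)} = \left(- \frac{4}{3}\right) 9 = -12$)
$\left(1643 + H{\left(23 \right)}\right) \left(1040 + g{\left(\left(-1\right) 54 \right)}\right) = \left(1643 + \left(- \frac{7}{39} + 23\right)\right) \left(1040 - 12\right) = \left(1643 + \frac{890}{39}\right) 1028 = \frac{64967}{39} \cdot 1028 = \frac{66786076}{39}$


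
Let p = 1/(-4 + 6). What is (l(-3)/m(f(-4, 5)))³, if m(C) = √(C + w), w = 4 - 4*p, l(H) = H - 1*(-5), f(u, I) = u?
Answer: 2*I*√2 ≈ 2.8284*I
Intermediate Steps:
p = ½ (p = 1/2 = ½ ≈ 0.50000)
l(H) = 5 + H (l(H) = H + 5 = 5 + H)
w = 2 (w = 4 - 4*½ = 4 - 2 = 2)
m(C) = √(2 + C) (m(C) = √(C + 2) = √(2 + C))
(l(-3)/m(f(-4, 5)))³ = ((5 - 3)/(√(2 - 4)))³ = (2/(√(-2)))³ = (2/((I*√2)))³ = (2*(-I*√2/2))³ = (-I*√2)³ = 2*I*√2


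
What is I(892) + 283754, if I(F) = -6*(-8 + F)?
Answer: 278450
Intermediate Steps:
I(F) = 48 - 6*F
I(892) + 283754 = (48 - 6*892) + 283754 = (48 - 5352) + 283754 = -5304 + 283754 = 278450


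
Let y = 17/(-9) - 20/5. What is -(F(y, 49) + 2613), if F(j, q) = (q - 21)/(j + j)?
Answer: -138363/53 ≈ -2610.6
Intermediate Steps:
y = -53/9 (y = 17*(-1/9) - 20*1/5 = -17/9 - 4 = -53/9 ≈ -5.8889)
F(j, q) = (-21 + q)/(2*j) (F(j, q) = (-21 + q)/((2*j)) = (-21 + q)*(1/(2*j)) = (-21 + q)/(2*j))
-(F(y, 49) + 2613) = -((-21 + 49)/(2*(-53/9)) + 2613) = -((1/2)*(-9/53)*28 + 2613) = -(-126/53 + 2613) = -1*138363/53 = -138363/53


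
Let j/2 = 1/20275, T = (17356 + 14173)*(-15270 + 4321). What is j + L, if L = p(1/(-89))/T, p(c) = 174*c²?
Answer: 5468829466832/55440294483588775 ≈ 9.8644e-5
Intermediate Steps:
T = -345211021 (T = 31529*(-10949) = -345211021)
j = 2/20275 ≈ 9.8644e-5
L = -174/2734416497341 (L = (174*(1/(-89))²)/(-345211021) = (174*(-1/89)²)*(-1/345211021) = (174*(1/7921))*(-1/345211021) = (174/7921)*(-1/345211021) = -174/2734416497341 ≈ -6.3633e-11)
j + L = 2/20275 - 174/2734416497341 = 5468829466832/55440294483588775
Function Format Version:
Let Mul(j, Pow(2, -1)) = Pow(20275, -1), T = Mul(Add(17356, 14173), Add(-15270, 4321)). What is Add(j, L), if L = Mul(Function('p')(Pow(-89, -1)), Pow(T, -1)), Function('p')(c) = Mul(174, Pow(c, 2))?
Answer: Rational(5468829466832, 55440294483588775) ≈ 9.8644e-5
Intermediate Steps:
T = -345211021 (T = Mul(31529, -10949) = -345211021)
j = Rational(2, 20275) (j = Mul(2, Pow(20275, -1)) = Mul(2, Rational(1, 20275)) = Rational(2, 20275) ≈ 9.8644e-5)
L = Rational(-174, 2734416497341) (L = Mul(Mul(174, Pow(Pow(-89, -1), 2)), Pow(-345211021, -1)) = Mul(Mul(174, Pow(Rational(-1, 89), 2)), Rational(-1, 345211021)) = Mul(Mul(174, Rational(1, 7921)), Rational(-1, 345211021)) = Mul(Rational(174, 7921), Rational(-1, 345211021)) = Rational(-174, 2734416497341) ≈ -6.3633e-11)
Add(j, L) = Add(Rational(2, 20275), Rational(-174, 2734416497341)) = Rational(5468829466832, 55440294483588775)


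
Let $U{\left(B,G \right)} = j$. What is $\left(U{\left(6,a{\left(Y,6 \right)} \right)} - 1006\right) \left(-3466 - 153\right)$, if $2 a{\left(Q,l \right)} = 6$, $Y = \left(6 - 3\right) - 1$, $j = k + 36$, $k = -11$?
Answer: $3550239$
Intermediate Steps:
$j = 25$ ($j = -11 + 36 = 25$)
$Y = 2$ ($Y = 3 - 1 = 2$)
$a{\left(Q,l \right)} = 3$ ($a{\left(Q,l \right)} = \frac{1}{2} \cdot 6 = 3$)
$U{\left(B,G \right)} = 25$
$\left(U{\left(6,a{\left(Y,6 \right)} \right)} - 1006\right) \left(-3466 - 153\right) = \left(25 - 1006\right) \left(-3466 - 153\right) = \left(-981\right) \left(-3619\right) = 3550239$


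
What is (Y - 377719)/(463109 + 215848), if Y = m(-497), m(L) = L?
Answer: -126072/226319 ≈ -0.55705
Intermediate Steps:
Y = -497
(Y - 377719)/(463109 + 215848) = (-497 - 377719)/(463109 + 215848) = -378216/678957 = -378216*1/678957 = -126072/226319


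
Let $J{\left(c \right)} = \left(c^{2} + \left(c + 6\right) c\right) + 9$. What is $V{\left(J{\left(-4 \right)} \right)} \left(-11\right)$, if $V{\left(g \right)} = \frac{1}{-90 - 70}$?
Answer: $\frac{11}{160} \approx 0.06875$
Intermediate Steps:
$J{\left(c \right)} = 9 + c^{2} + c \left(6 + c\right)$ ($J{\left(c \right)} = \left(c^{2} + \left(6 + c\right) c\right) + 9 = \left(c^{2} + c \left(6 + c\right)\right) + 9 = 9 + c^{2} + c \left(6 + c\right)$)
$V{\left(g \right)} = - \frac{1}{160}$ ($V{\left(g \right)} = \frac{1}{-160} = - \frac{1}{160}$)
$V{\left(J{\left(-4 \right)} \right)} \left(-11\right) = \left(- \frac{1}{160}\right) \left(-11\right) = \frac{11}{160}$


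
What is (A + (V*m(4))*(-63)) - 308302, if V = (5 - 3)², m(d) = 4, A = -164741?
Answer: -474051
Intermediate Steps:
V = 4 (V = 2² = 4)
(A + (V*m(4))*(-63)) - 308302 = (-164741 + (4*4)*(-63)) - 308302 = (-164741 + 16*(-63)) - 308302 = (-164741 - 1008) - 308302 = -165749 - 308302 = -474051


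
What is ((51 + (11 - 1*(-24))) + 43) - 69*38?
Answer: -2493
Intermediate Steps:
((51 + (11 - 1*(-24))) + 43) - 69*38 = ((51 + (11 + 24)) + 43) - 2622 = ((51 + 35) + 43) - 2622 = (86 + 43) - 2622 = 129 - 2622 = -2493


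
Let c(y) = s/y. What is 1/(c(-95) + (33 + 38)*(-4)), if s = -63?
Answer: -95/26917 ≈ -0.0035294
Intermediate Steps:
c(y) = -63/y
1/(c(-95) + (33 + 38)*(-4)) = 1/(-63/(-95) + (33 + 38)*(-4)) = 1/(-63*(-1/95) + 71*(-4)) = 1/(63/95 - 284) = 1/(-26917/95) = -95/26917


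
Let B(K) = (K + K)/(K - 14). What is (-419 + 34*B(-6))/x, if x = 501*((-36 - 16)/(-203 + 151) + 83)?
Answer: -1993/210420 ≈ -0.0094715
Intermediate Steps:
B(K) = 2*K/(-14 + K) (B(K) = (2*K)/(-14 + K) = 2*K/(-14 + K))
x = 42084 (x = 501*(-52/(-52) + 83) = 501*(-52*(-1/52) + 83) = 501*(1 + 83) = 501*84 = 42084)
(-419 + 34*B(-6))/x = (-419 + 34*(2*(-6)/(-14 - 6)))/42084 = (-419 + 34*(2*(-6)/(-20)))*(1/42084) = (-419 + 34*(2*(-6)*(-1/20)))*(1/42084) = (-419 + 34*(⅗))*(1/42084) = (-419 + 102/5)*(1/42084) = -1993/5*1/42084 = -1993/210420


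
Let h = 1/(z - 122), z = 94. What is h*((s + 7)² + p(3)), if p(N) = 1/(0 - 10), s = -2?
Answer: -249/280 ≈ -0.88929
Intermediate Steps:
h = -1/28 (h = 1/(94 - 122) = 1/(-28) = -1/28 ≈ -0.035714)
p(N) = -⅒ (p(N) = 1/(-10) = -⅒)
h*((s + 7)² + p(3)) = -((-2 + 7)² - ⅒)/28 = -(5² - ⅒)/28 = -(25 - ⅒)/28 = -1/28*249/10 = -249/280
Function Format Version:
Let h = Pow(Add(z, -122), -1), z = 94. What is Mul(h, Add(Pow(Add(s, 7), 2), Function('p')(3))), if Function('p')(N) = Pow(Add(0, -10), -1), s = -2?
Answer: Rational(-249, 280) ≈ -0.88929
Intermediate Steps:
h = Rational(-1, 28) (h = Pow(Add(94, -122), -1) = Pow(-28, -1) = Rational(-1, 28) ≈ -0.035714)
Function('p')(N) = Rational(-1, 10) (Function('p')(N) = Pow(-10, -1) = Rational(-1, 10))
Mul(h, Add(Pow(Add(s, 7), 2), Function('p')(3))) = Mul(Rational(-1, 28), Add(Pow(Add(-2, 7), 2), Rational(-1, 10))) = Mul(Rational(-1, 28), Add(Pow(5, 2), Rational(-1, 10))) = Mul(Rational(-1, 28), Add(25, Rational(-1, 10))) = Mul(Rational(-1, 28), Rational(249, 10)) = Rational(-249, 280)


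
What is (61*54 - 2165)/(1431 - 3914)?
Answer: -1129/2483 ≈ -0.45469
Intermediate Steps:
(61*54 - 2165)/(1431 - 3914) = (3294 - 2165)/(-2483) = 1129*(-1/2483) = -1129/2483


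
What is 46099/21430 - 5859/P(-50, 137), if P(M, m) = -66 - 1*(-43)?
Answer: 126618647/492890 ≈ 256.89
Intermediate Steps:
P(M, m) = -23 (P(M, m) = -66 + 43 = -23)
46099/21430 - 5859/P(-50, 137) = 46099/21430 - 5859/(-23) = 46099*(1/21430) - 5859*(-1/23) = 46099/21430 + 5859/23 = 126618647/492890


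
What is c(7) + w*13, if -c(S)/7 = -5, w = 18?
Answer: 269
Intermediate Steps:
c(S) = 35 (c(S) = -7*(-5) = 35)
c(7) + w*13 = 35 + 18*13 = 35 + 234 = 269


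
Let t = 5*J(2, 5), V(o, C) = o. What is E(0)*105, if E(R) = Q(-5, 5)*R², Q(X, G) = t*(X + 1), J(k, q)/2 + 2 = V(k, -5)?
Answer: 0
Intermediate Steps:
J(k, q) = -4 + 2*k
t = 0 (t = 5*(-4 + 2*2) = 5*(-4 + 4) = 5*0 = 0)
Q(X, G) = 0 (Q(X, G) = 0*(X + 1) = 0*(1 + X) = 0)
E(R) = 0 (E(R) = 0*R² = 0)
E(0)*105 = 0*105 = 0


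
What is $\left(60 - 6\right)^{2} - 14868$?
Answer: $-11952$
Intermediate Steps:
$\left(60 - 6\right)^{2} - 14868 = 54^{2} - 14868 = 2916 - 14868 = -11952$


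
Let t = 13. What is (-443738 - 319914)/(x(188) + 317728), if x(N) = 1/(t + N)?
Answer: -153494052/63863329 ≈ -2.4035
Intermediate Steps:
x(N) = 1/(13 + N)
(-443738 - 319914)/(x(188) + 317728) = (-443738 - 319914)/(1/(13 + 188) + 317728) = -763652/(1/201 + 317728) = -763652/63863329/201 = -763652*201/63863329 = -153494052/63863329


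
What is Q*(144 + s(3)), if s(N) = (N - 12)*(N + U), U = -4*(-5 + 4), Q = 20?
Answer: 1620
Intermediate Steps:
U = 4 (U = -4*(-1) = 4)
s(N) = (-12 + N)*(4 + N) (s(N) = (N - 12)*(N + 4) = (-12 + N)*(4 + N))
Q*(144 + s(3)) = 20*(144 + (-48 + 3² - 8*3)) = 20*(144 + (-48 + 9 - 24)) = 20*(144 - 63) = 20*81 = 1620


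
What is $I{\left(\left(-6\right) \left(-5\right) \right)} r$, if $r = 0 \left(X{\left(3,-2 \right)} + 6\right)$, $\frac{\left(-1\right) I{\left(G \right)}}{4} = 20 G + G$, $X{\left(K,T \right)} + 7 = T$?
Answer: $0$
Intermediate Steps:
$X{\left(K,T \right)} = -7 + T$
$I{\left(G \right)} = - 84 G$ ($I{\left(G \right)} = - 4 \left(20 G + G\right) = - 4 \cdot 21 G = - 84 G$)
$r = 0$ ($r = 0 \left(\left(-7 - 2\right) + 6\right) = 0 \left(-9 + 6\right) = 0 \left(-3\right) = 0$)
$I{\left(\left(-6\right) \left(-5\right) \right)} r = - 84 \left(\left(-6\right) \left(-5\right)\right) 0 = \left(-84\right) 30 \cdot 0 = \left(-2520\right) 0 = 0$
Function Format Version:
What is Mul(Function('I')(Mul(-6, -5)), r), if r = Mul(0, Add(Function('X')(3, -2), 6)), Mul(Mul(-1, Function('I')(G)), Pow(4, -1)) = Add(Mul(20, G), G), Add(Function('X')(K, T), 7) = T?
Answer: 0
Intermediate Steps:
Function('X')(K, T) = Add(-7, T)
Function('I')(G) = Mul(-84, G) (Function('I')(G) = Mul(-4, Add(Mul(20, G), G)) = Mul(-4, Mul(21, G)) = Mul(-84, G))
r = 0 (r = Mul(0, Add(Add(-7, -2), 6)) = Mul(0, Add(-9, 6)) = Mul(0, -3) = 0)
Mul(Function('I')(Mul(-6, -5)), r) = Mul(Mul(-84, Mul(-6, -5)), 0) = Mul(Mul(-84, 30), 0) = Mul(-2520, 0) = 0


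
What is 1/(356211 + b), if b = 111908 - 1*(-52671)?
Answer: 1/520790 ≈ 1.9202e-6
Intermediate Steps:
b = 164579 (b = 111908 + 52671 = 164579)
1/(356211 + b) = 1/(356211 + 164579) = 1/520790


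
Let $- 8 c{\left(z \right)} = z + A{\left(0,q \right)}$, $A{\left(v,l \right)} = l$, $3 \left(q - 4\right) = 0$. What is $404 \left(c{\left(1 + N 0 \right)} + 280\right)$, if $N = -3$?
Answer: $\frac{225735}{2} \approx 1.1287 \cdot 10^{5}$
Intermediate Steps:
$q = 4$ ($q = 4 + \frac{1}{3} \cdot 0 = 4 + 0 = 4$)
$c{\left(z \right)} = - \frac{1}{2} - \frac{z}{8}$ ($c{\left(z \right)} = - \frac{z + 4}{8} = - \frac{4 + z}{8} = - \frac{1}{2} - \frac{z}{8}$)
$404 \left(c{\left(1 + N 0 \right)} + 280\right) = 404 \left(\left(- \frac{1}{2} - \frac{1 - 0}{8}\right) + 280\right) = 404 \left(\left(- \frac{1}{2} - \frac{1 + 0}{8}\right) + 280\right) = 404 \left(\left(- \frac{1}{2} - \frac{1}{8}\right) + 280\right) = 404 \left(- \frac{5}{8} + 280\right) = 404 \cdot \frac{2235}{8} = \frac{225735}{2}$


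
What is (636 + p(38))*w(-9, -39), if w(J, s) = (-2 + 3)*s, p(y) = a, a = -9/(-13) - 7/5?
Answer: -123882/5 ≈ -24776.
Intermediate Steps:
a = -46/65 (a = -9*(-1/13) - 7*1/5 = 9/13 - 7/5 = -46/65 ≈ -0.70769)
p(y) = -46/65
w(J, s) = s (w(J, s) = 1*s = s)
(636 + p(38))*w(-9, -39) = (636 - 46/65)*(-39) = (41294/65)*(-39) = -123882/5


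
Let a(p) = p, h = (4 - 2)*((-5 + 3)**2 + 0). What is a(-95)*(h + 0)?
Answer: -760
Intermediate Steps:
h = 8 (h = 2*((-2)**2 + 0) = 2*(4 + 0) = 2*4 = 8)
a(-95)*(h + 0) = -95*(8 + 0) = -95*8 = -760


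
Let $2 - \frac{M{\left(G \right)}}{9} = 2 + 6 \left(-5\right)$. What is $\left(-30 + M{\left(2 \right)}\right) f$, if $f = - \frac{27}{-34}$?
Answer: $\frac{3240}{17} \approx 190.59$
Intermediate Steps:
$M{\left(G \right)} = 270$ ($M{\left(G \right)} = 18 - 9 \left(2 + 6 \left(-5\right)\right) = 18 - 9 \left(2 - 30\right) = 18 - -252 = 18 + 252 = 270$)
$f = \frac{27}{34}$ ($f = \left(-27\right) \left(- \frac{1}{34}\right) = \frac{27}{34} \approx 0.79412$)
$\left(-30 + M{\left(2 \right)}\right) f = \left(-30 + 270\right) \frac{27}{34} = 240 \cdot \frac{27}{34} = \frac{3240}{17}$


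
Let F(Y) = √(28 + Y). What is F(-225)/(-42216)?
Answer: -I*√197/42216 ≈ -0.00033247*I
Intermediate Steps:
F(-225)/(-42216) = √(28 - 225)/(-42216) = √(-197)*(-1/42216) = (I*√197)*(-1/42216) = -I*√197/42216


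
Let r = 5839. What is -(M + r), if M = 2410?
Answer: -8249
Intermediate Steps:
-(M + r) = -(2410 + 5839) = -1*8249 = -8249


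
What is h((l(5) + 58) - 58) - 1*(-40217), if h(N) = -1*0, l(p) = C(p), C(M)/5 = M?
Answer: 40217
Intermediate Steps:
C(M) = 5*M
l(p) = 5*p
h(N) = 0
h((l(5) + 58) - 58) - 1*(-40217) = 0 - 1*(-40217) = 0 + 40217 = 40217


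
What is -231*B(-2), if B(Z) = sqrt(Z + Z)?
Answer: -462*I ≈ -462.0*I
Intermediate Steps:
B(Z) = sqrt(2)*sqrt(Z) (B(Z) = sqrt(2*Z) = sqrt(2)*sqrt(Z))
-231*B(-2) = -231*sqrt(2)*sqrt(-2) = -231*sqrt(2)*I*sqrt(2) = -462*I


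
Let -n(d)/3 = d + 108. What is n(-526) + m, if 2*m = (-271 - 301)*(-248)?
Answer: 72182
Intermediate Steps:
n(d) = -324 - 3*d (n(d) = -3*(d + 108) = -3*(108 + d) = -324 - 3*d)
m = 70928 (m = ((-271 - 301)*(-248))/2 = (-572*(-248))/2 = (½)*141856 = 70928)
n(-526) + m = (-324 - 3*(-526)) + 70928 = (-324 + 1578) + 70928 = 1254 + 70928 = 72182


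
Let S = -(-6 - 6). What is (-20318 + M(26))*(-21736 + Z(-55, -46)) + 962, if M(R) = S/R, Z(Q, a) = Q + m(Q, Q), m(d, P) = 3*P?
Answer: 5799206874/13 ≈ 4.4609e+8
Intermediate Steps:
Z(Q, a) = 4*Q (Z(Q, a) = Q + 3*Q = 4*Q)
S = 12 (S = -1*(-12) = 12)
M(R) = 12/R
(-20318 + M(26))*(-21736 + Z(-55, -46)) + 962 = (-20318 + 12/26)*(-21736 + 4*(-55)) + 962 = (-20318 + 12*(1/26))*(-21736 - 220) + 962 = (-20318 + 6/13)*(-21956) + 962 = -264128/13*(-21956) + 962 = 5799194368/13 + 962 = 5799206874/13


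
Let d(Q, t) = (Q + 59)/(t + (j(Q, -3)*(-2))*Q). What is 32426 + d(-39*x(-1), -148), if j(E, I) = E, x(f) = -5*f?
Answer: 1235398242/38099 ≈ 32426.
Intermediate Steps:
d(Q, t) = (59 + Q)/(t - 2*Q²) (d(Q, t) = (Q + 59)/(t + (Q*(-2))*Q) = (59 + Q)/(t + (-2*Q)*Q) = (59 + Q)/(t - 2*Q²))
32426 + d(-39*x(-1), -148) = 32426 + (59 - (-195)*(-1))/(-148 - 2*(-(-195)*(-1))²) = 32426 + (59 - 39*5)/(-148 - 2*(-39*5)²) = 32426 + (59 - 195)/(-148 - 2*(-195)²) = 32426 - 136/(-148 - 2*38025) = 32426 - 136/(-148 - 76050) = 32426 - 136/(-76198) = 32426 - 1/76198*(-136) = 32426 + 68/38099 = 1235398242/38099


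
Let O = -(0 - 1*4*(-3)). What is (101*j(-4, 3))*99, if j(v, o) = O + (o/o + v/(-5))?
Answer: -509949/5 ≈ -1.0199e+5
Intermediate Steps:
O = -12 (O = -(0 - 4*(-3)) = -(0 - 1*(-12)) = -(0 + 12) = -1*12 = -12)
j(v, o) = -11 - v/5 (j(v, o) = -12 + (o/o + v/(-5)) = -12 + (1 + v*(-⅕)) = -12 + (1 - v/5) = -11 - v/5)
(101*j(-4, 3))*99 = (101*(-11 - ⅕*(-4)))*99 = (101*(-11 + ⅘))*99 = (101*(-51/5))*99 = -5151/5*99 = -509949/5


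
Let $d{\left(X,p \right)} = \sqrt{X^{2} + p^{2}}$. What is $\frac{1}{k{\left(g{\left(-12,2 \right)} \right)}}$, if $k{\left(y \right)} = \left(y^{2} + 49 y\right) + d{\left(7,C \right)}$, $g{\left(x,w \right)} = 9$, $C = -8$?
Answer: $\frac{522}{272371} - \frac{\sqrt{113}}{272371} \approx 0.0018775$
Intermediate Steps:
$k{\left(y \right)} = \sqrt{113} + y^{2} + 49 y$ ($k{\left(y \right)} = \left(y^{2} + 49 y\right) + \sqrt{7^{2} + \left(-8\right)^{2}} = \left(y^{2} + 49 y\right) + \sqrt{49 + 64} = \left(y^{2} + 49 y\right) + \sqrt{113} = \sqrt{113} + y^{2} + 49 y$)
$\frac{1}{k{\left(g{\left(-12,2 \right)} \right)}} = \frac{1}{\sqrt{113} + 9^{2} + 49 \cdot 9} = \frac{1}{\sqrt{113} + 81 + 441} = \frac{1}{522 + \sqrt{113}}$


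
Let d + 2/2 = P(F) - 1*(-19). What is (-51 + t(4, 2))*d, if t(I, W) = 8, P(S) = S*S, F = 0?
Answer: -774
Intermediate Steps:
P(S) = S²
d = 18 (d = -1 + (0² - 1*(-19)) = -1 + (0 + 19) = -1 + 19 = 18)
(-51 + t(4, 2))*d = (-51 + 8)*18 = -43*18 = -774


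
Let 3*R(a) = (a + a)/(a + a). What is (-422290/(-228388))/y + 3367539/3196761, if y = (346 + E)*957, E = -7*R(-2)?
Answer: 3832601330400743/3638219208510322 ≈ 1.0534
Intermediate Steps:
R(a) = 1/3 (R(a) = ((a + a)/(a + a))/3 = ((2*a)/((2*a)))/3 = ((2*a)*(1/(2*a)))/3 = (1/3)*1 = 1/3)
E = -7/3 (E = -7*1/3 = -7/3 ≈ -2.3333)
y = 328889 (y = (346 - 7/3)*957 = (1031/3)*957 = 328889)
(-422290/(-228388))/y + 3367539/3196761 = -422290/(-228388)/328889 + 3367539/3196761 = -422290*(-1/228388)*(1/328889) + 3367539*(1/3196761) = (211145/114194)*(1/328889) + 1122513/1065587 = 19195/3414286406 + 1122513/1065587 = 3832601330400743/3638219208510322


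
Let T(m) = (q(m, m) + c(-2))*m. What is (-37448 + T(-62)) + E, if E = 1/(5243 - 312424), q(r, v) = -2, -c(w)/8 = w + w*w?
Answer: -11160500093/307181 ≈ -36332.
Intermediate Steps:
c(w) = -8*w - 8*w**2 (c(w) = -8*(w + w*w) = -8*(w + w**2) = -8*w - 8*w**2)
T(m) = -18*m (T(m) = (-2 - 8*(-2)*(1 - 2))*m = (-2 - 8*(-2)*(-1))*m = (-2 - 16)*m = -18*m)
E = -1/307181 (E = 1/(-307181) = -1/307181 ≈ -3.2554e-6)
(-37448 + T(-62)) + E = (-37448 - 18*(-62)) - 1/307181 = (-37448 + 1116) - 1/307181 = -36332 - 1/307181 = -11160500093/307181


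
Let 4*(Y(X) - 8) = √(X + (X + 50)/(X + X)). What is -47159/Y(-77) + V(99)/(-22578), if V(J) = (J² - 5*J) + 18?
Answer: 14*(-111*√1821974 + 7808756956*I)/(3763*(√1821974 - 4928*I)) ≈ -5483.9 + 1502.0*I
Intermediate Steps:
Y(X) = 8 + √(X + (50 + X)/(2*X))/4 (Y(X) = 8 + √(X + (X + 50)/(X + X))/4 = 8 + √(X + (50 + X)/((2*X)))/4 = 8 + √(X + (50 + X)*(1/(2*X)))/4 = 8 + √(X + (50 + X)/(2*X))/4)
V(J) = 18 + J² - 5*J
-47159/Y(-77) + V(99)/(-22578) = -47159/(8 + √(2 + 4*(-77) + 100/(-77))/8) + (18 + 99² - 5*99)/(-22578) = -47159/(8 + √(2 - 308 + 100*(-1/77))/8) + (18 + 9801 - 495)*(-1/22578) = -47159/(8 + √(2 - 308 - 100/77)/8) + 9324*(-1/22578) = -47159/(8 + √(-23662/77)/8) - 1554/3763 = -47159/(8 + (I*√1821974/77)/8) - 1554/3763 = -47159/(8 + I*√1821974/616) - 1554/3763 = -1554/3763 - 47159/(8 + I*√1821974/616)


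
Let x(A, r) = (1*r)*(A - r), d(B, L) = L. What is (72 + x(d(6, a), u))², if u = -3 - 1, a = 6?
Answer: 1024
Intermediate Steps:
u = -4
x(A, r) = r*(A - r)
(72 + x(d(6, a), u))² = (72 - 4*(6 - 1*(-4)))² = (72 - 4*(6 + 4))² = (72 - 4*10)² = (72 - 40)² = 32² = 1024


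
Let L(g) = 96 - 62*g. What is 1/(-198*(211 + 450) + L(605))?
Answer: -1/168292 ≈ -5.9421e-6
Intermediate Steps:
L(g) = 96 - 62*g
1/(-198*(211 + 450) + L(605)) = 1/(-198*(211 + 450) + (96 - 62*605)) = 1/(-198*661 + (96 - 37510)) = 1/(-130878 - 37414) = 1/(-168292) = -1/168292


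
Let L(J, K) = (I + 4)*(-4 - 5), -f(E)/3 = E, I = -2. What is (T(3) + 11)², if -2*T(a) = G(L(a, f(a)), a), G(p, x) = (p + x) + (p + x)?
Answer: 676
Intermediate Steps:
f(E) = -3*E
L(J, K) = -18 (L(J, K) = (-2 + 4)*(-4 - 5) = 2*(-9) = -18)
G(p, x) = 2*p + 2*x
T(a) = 18 - a (T(a) = -(2*(-18) + 2*a)/2 = -(-36 + 2*a)/2 = 18 - a)
(T(3) + 11)² = ((18 - 1*3) + 11)² = ((18 - 3) + 11)² = (15 + 11)² = 26² = 676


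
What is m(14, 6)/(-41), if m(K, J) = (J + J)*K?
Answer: -168/41 ≈ -4.0976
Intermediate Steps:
m(K, J) = 2*J*K (m(K, J) = (2*J)*K = 2*J*K)
m(14, 6)/(-41) = (2*6*14)/(-41) = 168*(-1/41) = -168/41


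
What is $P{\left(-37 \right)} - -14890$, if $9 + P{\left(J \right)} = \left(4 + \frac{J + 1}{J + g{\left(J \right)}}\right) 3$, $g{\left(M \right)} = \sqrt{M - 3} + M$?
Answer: $\frac{20539445}{1379} + \frac{54 i \sqrt{10}}{1379} \approx 14894.0 + 0.12383 i$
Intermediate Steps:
$g{\left(M \right)} = M + \sqrt{-3 + M}$ ($g{\left(M \right)} = \sqrt{-3 + M} + M = M + \sqrt{-3 + M}$)
$P{\left(J \right)} = 3 + \frac{3 \left(1 + J\right)}{\sqrt{-3 + J} + 2 J}$ ($P{\left(J \right)} = -9 + \left(4 + \frac{J + 1}{J + \left(J + \sqrt{-3 + J}\right)}\right) 3 = -9 + \left(4 + \frac{1 + J}{\sqrt{-3 + J} + 2 J}\right) 3 = -9 + \left(12 + \frac{3 \left(1 + J\right)}{\sqrt{-3 + J} + 2 J}\right) = 3 + \frac{3 \left(1 + J\right)}{\sqrt{-3 + J} + 2 J}$)
$P{\left(-37 \right)} - -14890 = \frac{3 \left(1 + \sqrt{-3 - 37} + 3 \left(-37\right)\right)}{\sqrt{-3 - 37} + 2 \left(-37\right)} - -14890 = \frac{3 \left(1 + \sqrt{-40} - 111\right)}{\sqrt{-40} - 74} + 14890 = \frac{3 \left(1 + 2 i \sqrt{10} - 111\right)}{2 i \sqrt{10} - 74} + 14890 = \frac{3 \left(-110 + 2 i \sqrt{10}\right)}{-74 + 2 i \sqrt{10}} + 14890 = 14890 + \frac{3 \left(-110 + 2 i \sqrt{10}\right)}{-74 + 2 i \sqrt{10}}$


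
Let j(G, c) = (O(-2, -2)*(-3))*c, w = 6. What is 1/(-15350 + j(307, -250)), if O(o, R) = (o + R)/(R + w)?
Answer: -1/16100 ≈ -6.2112e-5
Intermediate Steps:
O(o, R) = (R + o)/(6 + R) (O(o, R) = (o + R)/(R + 6) = (R + o)/(6 + R))
j(G, c) = 3*c (j(G, c) = (((-2 - 2)/(6 - 2))*(-3))*c = ((-4/4)*(-3))*c = (((¼)*(-4))*(-3))*c = (-1*(-3))*c = 3*c)
1/(-15350 + j(307, -250)) = 1/(-15350 + 3*(-250)) = 1/(-15350 - 750) = 1/(-16100) = -1/16100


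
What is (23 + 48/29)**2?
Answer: 511225/841 ≈ 607.88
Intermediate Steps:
(23 + 48/29)**2 = (715/29)**2 = 511225/841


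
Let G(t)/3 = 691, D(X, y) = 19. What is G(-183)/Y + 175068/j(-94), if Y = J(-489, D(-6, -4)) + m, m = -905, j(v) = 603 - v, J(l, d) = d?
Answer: 153665367/617542 ≈ 248.83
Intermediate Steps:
G(t) = 2073 (G(t) = 3*691 = 2073)
Y = -886 (Y = 19 - 905 = -886)
G(-183)/Y + 175068/j(-94) = 2073/(-886) + 175068/(603 - 1*(-94)) = 2073*(-1/886) + 175068/(603 + 94) = -2073/886 + 175068/697 = 153665367/617542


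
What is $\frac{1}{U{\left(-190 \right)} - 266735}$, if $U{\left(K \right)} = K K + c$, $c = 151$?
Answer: $- \frac{1}{230484} \approx -4.3387 \cdot 10^{-6}$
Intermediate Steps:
$U{\left(K \right)} = 151 + K^{2}$ ($U{\left(K \right)} = K K + 151 = K^{2} + 151 = 151 + K^{2}$)
$\frac{1}{U{\left(-190 \right)} - 266735} = \frac{1}{\left(151 + \left(-190\right)^{2}\right) - 266735} = \frac{1}{\left(151 + 36100\right) - 266735} = \frac{1}{36251 - 266735} = \frac{1}{-230484} = - \frac{1}{230484}$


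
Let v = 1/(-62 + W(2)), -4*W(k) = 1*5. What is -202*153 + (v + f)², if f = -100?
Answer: -1337969738/64009 ≈ -20903.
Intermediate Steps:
W(k) = -5/4
v = -4/253 (v = 1/(-62 - 5/4) = 1/(-253/4) = -4/253 ≈ -0.015810)
-202*153 + (v + f)² = -202*153 + (-4/253 - 100)² = -30906 + (-25304/253)² = -30906 + 640292416/64009 = -1337969738/64009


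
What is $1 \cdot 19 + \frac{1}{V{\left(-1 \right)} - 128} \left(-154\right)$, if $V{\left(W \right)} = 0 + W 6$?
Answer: $\frac{1350}{67} \approx 20.149$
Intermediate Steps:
$V{\left(W \right)} = 6 W$ ($V{\left(W \right)} = 0 + 6 W = 6 W$)
$1 \cdot 19 + \frac{1}{V{\left(-1 \right)} - 128} \left(-154\right) = 1 \cdot 19 + \frac{1}{6 \left(-1\right) - 128} \left(-154\right) = 19 + \frac{1}{-6 - 128} \left(-154\right) = 19 + \frac{1}{-134} \left(-154\right) = 19 - - \frac{77}{67} = 19 + \frac{77}{67} = \frac{1350}{67}$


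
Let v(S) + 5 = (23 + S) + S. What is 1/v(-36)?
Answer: -1/54 ≈ -0.018519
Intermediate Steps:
v(S) = 18 + 2*S (v(S) = -5 + ((23 + S) + S) = -5 + (23 + 2*S) = 18 + 2*S)
1/v(-36) = 1/(18 + 2*(-36)) = 1/(18 - 72) = 1/(-54) = -1/54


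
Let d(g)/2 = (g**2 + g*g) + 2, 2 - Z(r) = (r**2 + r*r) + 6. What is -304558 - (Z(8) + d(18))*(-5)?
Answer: -298718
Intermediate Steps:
Z(r) = -4 - 2*r**2 (Z(r) = 2 - ((r**2 + r*r) + 6) = 2 - ((r**2 + r**2) + 6) = 2 - (2*r**2 + 6) = 2 - (6 + 2*r**2) = 2 + (-6 - 2*r**2) = -4 - 2*r**2)
d(g) = 4 + 4*g**2 (d(g) = 2*((g**2 + g*g) + 2) = 2*((g**2 + g**2) + 2) = 2*(2*g**2 + 2) = 2*(2 + 2*g**2) = 4 + 4*g**2)
-304558 - (Z(8) + d(18))*(-5) = -304558 - ((-4 - 2*8**2) + (4 + 4*18**2))*(-5) = -304558 - ((-4 - 2*64) + (4 + 4*324))*(-5) = -304558 - ((-4 - 128) + (4 + 1296))*(-5) = -304558 - (-132 + 1300)*(-5) = -304558 - 1168*(-5) = -304558 - 1*(-5840) = -304558 + 5840 = -298718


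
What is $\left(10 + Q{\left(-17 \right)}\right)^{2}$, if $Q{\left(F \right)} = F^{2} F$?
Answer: $24039409$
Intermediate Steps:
$Q{\left(F \right)} = F^{3}$
$\left(10 + Q{\left(-17 \right)}\right)^{2} = \left(10 + \left(-17\right)^{3}\right)^{2} = \left(10 - 4913\right)^{2} = \left(-4903\right)^{2} = 24039409$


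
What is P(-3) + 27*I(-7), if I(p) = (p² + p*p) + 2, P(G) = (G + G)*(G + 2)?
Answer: 2706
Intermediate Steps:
P(G) = 2*G*(2 + G) (P(G) = (2*G)*(2 + G) = 2*G*(2 + G))
I(p) = 2 + 2*p² (I(p) = (p² + p²) + 2 = 2*p² + 2 = 2 + 2*p²)
P(-3) + 27*I(-7) = 2*(-3)*(2 - 3) + 27*(2 + 2*(-7)²) = 2*(-3)*(-1) + 27*(2 + 2*49) = 6 + 27*(2 + 98) = 6 + 27*100 = 6 + 2700 = 2706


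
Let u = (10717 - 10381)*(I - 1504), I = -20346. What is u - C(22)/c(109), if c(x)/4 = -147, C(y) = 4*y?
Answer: -1079215178/147 ≈ -7.3416e+6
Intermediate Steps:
c(x) = -588 (c(x) = 4*(-147) = -588)
u = -7341600 (u = (10717 - 10381)*(-20346 - 1504) = 336*(-21850) = -7341600)
u - C(22)/c(109) = -7341600 - 4*22/(-588) = -7341600 - 88*(-1)/588 = -7341600 - 1*(-22/147) = -7341600 + 22/147 = -1079215178/147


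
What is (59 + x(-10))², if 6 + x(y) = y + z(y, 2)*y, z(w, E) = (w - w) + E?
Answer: 529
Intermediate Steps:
z(w, E) = E (z(w, E) = 0 + E = E)
x(y) = -6 + 3*y (x(y) = -6 + (y + 2*y) = -6 + 3*y)
(59 + x(-10))² = (59 + (-6 + 3*(-10)))² = (59 + (-6 - 30))² = (59 - 36)² = 23² = 529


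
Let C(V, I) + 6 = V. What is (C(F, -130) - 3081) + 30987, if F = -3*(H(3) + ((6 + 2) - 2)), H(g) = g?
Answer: 27873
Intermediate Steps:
F = -27 (F = -3*(3 + ((6 + 2) - 2)) = -3*(3 + (8 - 2)) = -3*(3 + 6) = -3*9 = -27)
C(V, I) = -6 + V
(C(F, -130) - 3081) + 30987 = ((-6 - 27) - 3081) + 30987 = (-33 - 3081) + 30987 = -3114 + 30987 = 27873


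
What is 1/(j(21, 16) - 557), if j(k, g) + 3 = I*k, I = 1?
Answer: -1/539 ≈ -0.0018553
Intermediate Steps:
j(k, g) = -3 + k (j(k, g) = -3 + 1*k = -3 + k)
1/(j(21, 16) - 557) = 1/((-3 + 21) - 557) = 1/(18 - 557) = 1/(-539) = -1/539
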